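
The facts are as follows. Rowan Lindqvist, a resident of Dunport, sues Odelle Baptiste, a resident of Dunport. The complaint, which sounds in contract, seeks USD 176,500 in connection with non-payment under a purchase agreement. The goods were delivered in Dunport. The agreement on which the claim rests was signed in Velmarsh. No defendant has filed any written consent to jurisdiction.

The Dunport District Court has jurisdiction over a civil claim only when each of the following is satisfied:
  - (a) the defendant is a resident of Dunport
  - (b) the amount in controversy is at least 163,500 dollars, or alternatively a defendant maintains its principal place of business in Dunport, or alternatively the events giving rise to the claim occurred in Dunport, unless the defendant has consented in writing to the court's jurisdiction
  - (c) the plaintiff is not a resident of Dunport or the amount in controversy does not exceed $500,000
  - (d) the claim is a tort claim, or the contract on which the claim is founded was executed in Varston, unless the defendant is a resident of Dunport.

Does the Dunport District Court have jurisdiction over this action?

Yes

The Dunport District Court:
  (a) The defendant resides in Dunport. Satisfied.
  (b) The amount in controversy is $176,500, which meets the 163,500 dollars floor, so this disjunct is met. Condition met.
  (c) The amount in controversy is $176,500, within the USD 500,000 ceiling, so one alternative holds. Condition met.
  (d) The claim is a contract claim, not a tort claim; the contract was executed in Velmarsh, not Varston — no alternative holds. However, the defendant resides in Dunport, so the 'unless' proviso supplies this condition. Satisfied.
  → Every requirement is satisfied — jurisdiction.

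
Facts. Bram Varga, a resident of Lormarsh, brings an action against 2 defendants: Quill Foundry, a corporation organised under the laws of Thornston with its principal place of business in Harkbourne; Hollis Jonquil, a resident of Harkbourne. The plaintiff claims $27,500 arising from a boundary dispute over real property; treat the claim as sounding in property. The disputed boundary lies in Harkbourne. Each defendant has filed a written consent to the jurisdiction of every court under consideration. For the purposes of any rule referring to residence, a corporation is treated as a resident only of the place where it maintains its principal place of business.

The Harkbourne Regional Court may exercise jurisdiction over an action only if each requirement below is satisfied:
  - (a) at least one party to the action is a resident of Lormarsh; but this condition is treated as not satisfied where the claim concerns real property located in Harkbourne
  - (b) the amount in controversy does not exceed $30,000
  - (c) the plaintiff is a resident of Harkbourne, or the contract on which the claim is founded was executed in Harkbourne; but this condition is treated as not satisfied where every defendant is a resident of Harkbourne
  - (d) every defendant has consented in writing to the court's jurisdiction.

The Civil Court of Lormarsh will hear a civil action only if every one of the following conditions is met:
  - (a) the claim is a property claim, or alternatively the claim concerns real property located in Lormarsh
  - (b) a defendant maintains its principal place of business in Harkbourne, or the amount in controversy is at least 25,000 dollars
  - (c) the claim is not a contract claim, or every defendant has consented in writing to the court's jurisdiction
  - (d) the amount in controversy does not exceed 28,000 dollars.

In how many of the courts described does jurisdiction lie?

1

The Harkbourne Regional Court:
  (a) Bram Varga resides in Lormarsh. But the property lies in Harkbourne, triggering the carve-out and defeating this condition. Not met.
  (b) The amount in controversy is 27,500 dollars, within the USD 30,000 ceiling. Condition met.
  (c) The plaintiff resides in Lormarsh, not Harkbourne; no contract (and hence no place of execution) is alleged — none of the alternatives is met. Not met.
  (d) Every defendant has filed written consent. Condition met.
  → The court lacks jurisdiction.
The Civil Court of Lormarsh:
  (a) The claim is a property claim, which satisfies one of the alternatives. Satisfied.
  (b) Quill Foundry has its principal place of business in Harkbourne, so one alternative holds. Met.
  (c) The claim is a property claim, not a contract claim — that alternative is enough. Met.
  (d) The amount in controversy is 27,500 dollars, within the 28,000 dollars ceiling. Met.
  → The court has jurisdiction.
Courts with jurisdiction: the Civil Court of Lormarsh — 1 in total.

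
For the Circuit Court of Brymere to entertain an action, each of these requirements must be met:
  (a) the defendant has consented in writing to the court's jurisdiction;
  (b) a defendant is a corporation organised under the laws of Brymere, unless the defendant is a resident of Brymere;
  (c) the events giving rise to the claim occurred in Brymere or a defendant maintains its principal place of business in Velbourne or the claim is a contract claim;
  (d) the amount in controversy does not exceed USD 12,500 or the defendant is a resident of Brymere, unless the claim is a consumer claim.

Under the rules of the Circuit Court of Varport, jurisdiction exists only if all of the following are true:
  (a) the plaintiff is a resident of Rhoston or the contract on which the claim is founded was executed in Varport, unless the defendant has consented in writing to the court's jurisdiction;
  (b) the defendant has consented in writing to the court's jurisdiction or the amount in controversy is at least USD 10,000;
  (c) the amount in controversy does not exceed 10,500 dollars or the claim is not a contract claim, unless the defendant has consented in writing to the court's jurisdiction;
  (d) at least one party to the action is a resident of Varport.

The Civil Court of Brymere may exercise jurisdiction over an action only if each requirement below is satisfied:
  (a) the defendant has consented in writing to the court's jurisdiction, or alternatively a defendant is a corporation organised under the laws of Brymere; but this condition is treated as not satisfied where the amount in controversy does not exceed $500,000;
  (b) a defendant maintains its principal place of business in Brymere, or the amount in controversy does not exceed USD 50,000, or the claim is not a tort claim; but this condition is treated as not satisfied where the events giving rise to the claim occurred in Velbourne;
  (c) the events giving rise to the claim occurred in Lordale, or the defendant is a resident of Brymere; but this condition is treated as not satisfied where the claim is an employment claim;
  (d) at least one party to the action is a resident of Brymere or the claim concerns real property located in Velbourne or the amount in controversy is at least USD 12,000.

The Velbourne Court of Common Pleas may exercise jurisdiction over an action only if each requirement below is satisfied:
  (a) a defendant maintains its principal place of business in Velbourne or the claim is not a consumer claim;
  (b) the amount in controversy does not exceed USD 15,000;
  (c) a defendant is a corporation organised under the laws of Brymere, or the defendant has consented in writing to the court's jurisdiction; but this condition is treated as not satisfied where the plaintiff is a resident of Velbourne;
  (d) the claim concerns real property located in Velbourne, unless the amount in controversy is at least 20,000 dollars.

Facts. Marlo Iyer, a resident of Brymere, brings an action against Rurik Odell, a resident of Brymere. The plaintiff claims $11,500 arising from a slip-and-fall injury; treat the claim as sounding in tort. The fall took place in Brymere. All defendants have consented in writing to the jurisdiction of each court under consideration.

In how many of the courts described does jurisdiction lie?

The Circuit Court of Brymere:
  (a) Every defendant has filed written consent. Met.
  (b) No defendant is a corporation. But the defendant resides in Brymere, and the 'unless' clause therefore excuses the requirement. Condition met.
  (c) The operative events occurred in Brymere, so this disjunct is met. Met.
  (d) The amount in controversy is USD 11,500, within the $12,500 ceiling — that alternative is enough. Met.
  → Every requirement is satisfied — jurisdiction.
The Circuit Court of Varport:
  (a) The plaintiff resides in Brymere, not Rhoston; no contract (and hence no place of execution) is alleged — none of the alternatives is met. The proviso rescues it, though: every defendant has filed written consent. Condition met.
  (b) Every defendant has filed written consent, so this disjunct is met. Satisfied.
  (c) The claim is a tort claim, not a contract claim, so this disjunct is met. Condition met.
  (d) No party resides in Varport. Not met.
  → The court lacks jurisdiction.
The Civil Court of Brymere:
  (a) Every defendant has filed written consent — that alternative is enough. However, the amount in controversy is $11,500, within the $500,000 ceiling, which falls within the stated exception and so defeats the condition. Fails.
  (b) The amount in controversy is 11,500 dollars, within the USD 50,000 ceiling — that alternative is enough. And the carve-out is inapplicable — the operative events occurred in Brymere, not Velbourne. Condition met.
  (c) The defendant resides in Brymere — that alternative is enough. The exception is not triggered, since the claim is a tort claim, not an employment claim. Condition met.
  (d) Marlo Iyer resides in Brymere, so this disjunct is met. Met.
  → Not every requirement is met — no jurisdiction.
The Velbourne Court of Common Pleas:
  (a) The claim is a tort claim, not a consumer claim, which satisfies one of the alternatives. Satisfied.
  (b) The amount in controversy is $11,500, within the $15,000 ceiling. Satisfied.
  (c) Every defendant has filed written consent, which satisfies one of the alternatives. The carve-out does not apply: the plaintiff resides in Brymere, not Velbourne. Condition met.
  (d) The claim does not concern real property. The proviso offers no rescue either, since the amount in controversy is USD 11,500, below the 20,000 dollars floor. Fails.
  → At least one condition fails; no jurisdiction.
Courts with jurisdiction: the Circuit Court of Brymere — 1 in total.

1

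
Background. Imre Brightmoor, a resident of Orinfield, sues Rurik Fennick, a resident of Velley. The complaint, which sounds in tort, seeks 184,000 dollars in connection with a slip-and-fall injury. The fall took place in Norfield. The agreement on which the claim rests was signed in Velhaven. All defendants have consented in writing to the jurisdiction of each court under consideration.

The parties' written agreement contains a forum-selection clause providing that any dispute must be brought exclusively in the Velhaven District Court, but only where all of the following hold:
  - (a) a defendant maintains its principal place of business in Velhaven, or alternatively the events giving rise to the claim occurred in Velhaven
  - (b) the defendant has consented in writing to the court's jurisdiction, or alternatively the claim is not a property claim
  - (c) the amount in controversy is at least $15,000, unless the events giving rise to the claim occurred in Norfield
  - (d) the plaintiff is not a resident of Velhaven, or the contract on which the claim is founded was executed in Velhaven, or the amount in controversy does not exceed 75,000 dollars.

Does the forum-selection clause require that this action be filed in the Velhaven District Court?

The Velhaven District Court:
  (a) No defendant is a corporation; the operative events occurred in Norfield, not Velhaven — no alternative holds. Not met.
  (b) Every defendant has filed written consent, so one alternative holds. Met.
  (c) The amount in controversy is $184,000, which meets the 15,000 dollars floor. Satisfied.
  (d) The plaintiff resides in Orinfield, which is not Velhaven — that alternative is enough. Condition met.
  → Forum clause is not triggered.

No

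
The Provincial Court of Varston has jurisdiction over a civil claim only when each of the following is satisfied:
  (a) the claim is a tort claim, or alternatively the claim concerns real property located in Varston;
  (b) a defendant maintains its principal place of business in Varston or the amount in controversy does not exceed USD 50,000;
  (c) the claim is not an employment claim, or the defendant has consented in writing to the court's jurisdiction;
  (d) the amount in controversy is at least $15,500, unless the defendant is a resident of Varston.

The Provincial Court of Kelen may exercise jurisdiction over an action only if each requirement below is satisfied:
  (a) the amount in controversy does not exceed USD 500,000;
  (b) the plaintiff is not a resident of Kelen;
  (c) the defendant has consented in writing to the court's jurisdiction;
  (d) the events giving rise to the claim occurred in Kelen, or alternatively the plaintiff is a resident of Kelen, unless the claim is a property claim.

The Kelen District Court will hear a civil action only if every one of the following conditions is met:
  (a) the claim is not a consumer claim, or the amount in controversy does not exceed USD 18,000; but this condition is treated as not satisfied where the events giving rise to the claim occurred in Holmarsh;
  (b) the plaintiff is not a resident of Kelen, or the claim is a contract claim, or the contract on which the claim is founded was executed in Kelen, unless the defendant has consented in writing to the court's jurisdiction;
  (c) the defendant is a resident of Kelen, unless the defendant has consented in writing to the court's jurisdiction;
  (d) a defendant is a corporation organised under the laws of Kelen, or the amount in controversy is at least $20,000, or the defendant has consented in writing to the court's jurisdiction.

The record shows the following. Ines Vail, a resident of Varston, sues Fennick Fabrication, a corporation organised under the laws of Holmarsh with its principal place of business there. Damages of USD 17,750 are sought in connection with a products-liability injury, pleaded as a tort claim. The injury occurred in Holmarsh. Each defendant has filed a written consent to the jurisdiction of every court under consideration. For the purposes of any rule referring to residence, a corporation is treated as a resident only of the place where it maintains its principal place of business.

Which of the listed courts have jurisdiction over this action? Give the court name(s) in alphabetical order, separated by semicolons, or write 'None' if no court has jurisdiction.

The Provincial Court of Varston:
  (a) The claim is a tort claim — that alternative is enough. Met.
  (b) The amount in controversy is $17,750, within the $50,000 ceiling, so this disjunct is met. Met.
  (c) The claim is a tort claim, not an employment claim — that alternative is enough. Met.
  (d) The amount in controversy is USD 17,750, which meets the USD 15,500 floor. Satisfied.
  → Every requirement is satisfied — jurisdiction.
The Provincial Court of Kelen:
  (a) The amount in controversy is USD 17,750, within the 500,000 dollars ceiling. Condition met.
  (b) The plaintiff resides in Varston, which is not Kelen. Met.
  (c) Every defendant has filed written consent. Satisfied.
  (d) The operative events occurred in Holmarsh, not Kelen; the plaintiff resides in Varston, not Kelen — no alternative holds. And the claim is a tort claim, not a property claim, so the proviso does not save it. Not satisfied.
  → Not every requirement is met — no jurisdiction.
The Kelen District Court:
  (a) The claim is a tort claim, not a consumer claim, so one alternative holds. However, the operative events occurred in Holmarsh, which falls within the stated exception and so defeats the condition. Fails.
  (b) The plaintiff resides in Varston, which is not Kelen — that alternative is enough. Condition met.
  (c) The defendant resides in Holmarsh, not Kelen. However, every defendant has filed written consent, so the 'unless' proviso supplies this condition. Condition met.
  (d) Every defendant has filed written consent, which satisfies one of the alternatives. Satisfied.
  → At least one condition fails; no jurisdiction.

the Provincial Court of Varston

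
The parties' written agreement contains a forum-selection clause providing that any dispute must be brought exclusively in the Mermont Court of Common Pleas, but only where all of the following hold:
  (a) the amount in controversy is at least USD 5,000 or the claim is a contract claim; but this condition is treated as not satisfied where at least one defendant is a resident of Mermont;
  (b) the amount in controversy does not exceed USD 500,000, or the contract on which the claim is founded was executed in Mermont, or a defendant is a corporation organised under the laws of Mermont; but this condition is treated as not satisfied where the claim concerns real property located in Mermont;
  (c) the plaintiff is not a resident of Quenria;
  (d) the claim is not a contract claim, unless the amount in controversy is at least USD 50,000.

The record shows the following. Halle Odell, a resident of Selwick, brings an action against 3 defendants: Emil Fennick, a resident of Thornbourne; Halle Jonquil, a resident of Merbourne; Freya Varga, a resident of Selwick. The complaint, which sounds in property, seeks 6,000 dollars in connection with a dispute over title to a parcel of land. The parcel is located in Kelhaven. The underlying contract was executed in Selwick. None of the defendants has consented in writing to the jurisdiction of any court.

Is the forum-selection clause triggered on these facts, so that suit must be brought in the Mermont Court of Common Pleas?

The Mermont Court of Common Pleas:
  (a) The amount in controversy is $6,000, which meets the 5,000 dollars floor, so one alternative holds. The exception is not triggered, since no defendant resides in Mermont (they reside in Thornbourne, Merbourne, Selwick). Condition met.
  (b) The amount in controversy is USD 6,000, within the USD 500,000 ceiling, which satisfies one of the alternatives. And the carve-out is inapplicable — the property lies in Kelhaven, not Mermont. Met.
  (c) The plaintiff resides in Selwick, which is not Quenria. Condition met.
  (d) The claim is a property claim, not a contract claim. Met.
  → Forum clause is triggered.

Yes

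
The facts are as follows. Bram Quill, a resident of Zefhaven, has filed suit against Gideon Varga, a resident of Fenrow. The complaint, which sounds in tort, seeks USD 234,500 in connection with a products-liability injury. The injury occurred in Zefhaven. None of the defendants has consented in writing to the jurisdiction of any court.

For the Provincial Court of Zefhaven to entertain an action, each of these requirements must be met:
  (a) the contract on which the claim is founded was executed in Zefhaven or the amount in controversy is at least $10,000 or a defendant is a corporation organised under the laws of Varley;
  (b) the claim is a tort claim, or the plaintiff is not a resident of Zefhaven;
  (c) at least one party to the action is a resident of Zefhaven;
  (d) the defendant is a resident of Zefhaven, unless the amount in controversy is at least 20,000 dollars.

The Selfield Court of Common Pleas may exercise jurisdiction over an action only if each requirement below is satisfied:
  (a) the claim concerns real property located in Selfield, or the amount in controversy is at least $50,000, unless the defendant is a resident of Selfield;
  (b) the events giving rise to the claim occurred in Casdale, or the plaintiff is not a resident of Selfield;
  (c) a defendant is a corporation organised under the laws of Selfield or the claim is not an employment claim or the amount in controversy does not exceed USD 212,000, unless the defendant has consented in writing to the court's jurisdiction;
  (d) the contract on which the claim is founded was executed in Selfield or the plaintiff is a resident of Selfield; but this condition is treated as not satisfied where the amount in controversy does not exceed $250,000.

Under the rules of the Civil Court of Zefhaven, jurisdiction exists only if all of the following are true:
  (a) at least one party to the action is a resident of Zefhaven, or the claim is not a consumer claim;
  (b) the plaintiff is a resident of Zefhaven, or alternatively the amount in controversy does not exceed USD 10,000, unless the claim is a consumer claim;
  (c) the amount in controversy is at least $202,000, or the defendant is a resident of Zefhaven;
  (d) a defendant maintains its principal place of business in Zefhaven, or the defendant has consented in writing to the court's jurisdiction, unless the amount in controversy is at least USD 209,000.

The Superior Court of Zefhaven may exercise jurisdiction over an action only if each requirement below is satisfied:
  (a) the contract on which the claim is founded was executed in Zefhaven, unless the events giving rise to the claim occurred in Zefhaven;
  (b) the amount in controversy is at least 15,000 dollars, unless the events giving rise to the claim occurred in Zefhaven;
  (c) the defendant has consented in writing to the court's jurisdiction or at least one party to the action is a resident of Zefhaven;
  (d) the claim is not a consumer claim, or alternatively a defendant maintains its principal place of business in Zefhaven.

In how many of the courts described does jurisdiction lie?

The Provincial Court of Zefhaven:
  (a) The amount in controversy is 234,500 dollars, which meets the 10,000 dollars floor — that alternative is enough. Met.
  (b) The claim is a tort claim, which satisfies one of the alternatives. Met.
  (c) Bram Quill resides in Zefhaven. Satisfied.
  (d) The defendant resides in Fenrow, not Zefhaven. The proviso rescues it, though: the amount in controversy is 234,500 dollars, which meets the $20,000 floor. Satisfied.
  → All conditions met; jurisdiction exists.
The Selfield Court of Common Pleas:
  (a) The amount in controversy is 234,500 dollars, which meets the $50,000 floor, so one alternative holds. Condition met.
  (b) The plaintiff resides in Zefhaven, which is not Selfield, which satisfies one of the alternatives. Satisfied.
  (c) The claim is a tort claim, not an employment claim, which satisfies one of the alternatives. Satisfied.
  (d) No contract (and hence no place of execution) is alleged; the plaintiff resides in Zefhaven, not Selfield — no alternative holds. Not met.
  → The court lacks jurisdiction.
The Civil Court of Zefhaven:
  (a) Bram Quill resides in Zefhaven — that alternative is enough. Satisfied.
  (b) The plaintiff resides in Zefhaven, so one alternative holds. Met.
  (c) The amount in controversy is $234,500, which meets the 202,000 dollars floor, which satisfies one of the alternatives. Condition met.
  (d) No defendant is a corporation; no such written consent has been filed — no alternative holds. The proviso rescues it, though: the amount in controversy is 234,500 dollars, which meets the $209,000 floor. Condition met.
  → Every requirement is satisfied — jurisdiction.
The Superior Court of Zefhaven:
  (a) No contract (and hence no place of execution) is alleged. But the operative events occurred in Zefhaven, and the 'unless' clause therefore excuses the requirement. Met.
  (b) The amount in controversy is USD 234,500, which meets the USD 15,000 floor. Met.
  (c) Bram Quill resides in Zefhaven, which satisfies one of the alternatives. Satisfied.
  (d) The claim is a tort claim, not a consumer claim, so this disjunct is met. Met.
  → Jurisdiction lies.
Courts with jurisdiction: the Provincial Court of Zefhaven, the Civil Court of Zefhaven, the Superior Court of Zefhaven — 3 in total.

3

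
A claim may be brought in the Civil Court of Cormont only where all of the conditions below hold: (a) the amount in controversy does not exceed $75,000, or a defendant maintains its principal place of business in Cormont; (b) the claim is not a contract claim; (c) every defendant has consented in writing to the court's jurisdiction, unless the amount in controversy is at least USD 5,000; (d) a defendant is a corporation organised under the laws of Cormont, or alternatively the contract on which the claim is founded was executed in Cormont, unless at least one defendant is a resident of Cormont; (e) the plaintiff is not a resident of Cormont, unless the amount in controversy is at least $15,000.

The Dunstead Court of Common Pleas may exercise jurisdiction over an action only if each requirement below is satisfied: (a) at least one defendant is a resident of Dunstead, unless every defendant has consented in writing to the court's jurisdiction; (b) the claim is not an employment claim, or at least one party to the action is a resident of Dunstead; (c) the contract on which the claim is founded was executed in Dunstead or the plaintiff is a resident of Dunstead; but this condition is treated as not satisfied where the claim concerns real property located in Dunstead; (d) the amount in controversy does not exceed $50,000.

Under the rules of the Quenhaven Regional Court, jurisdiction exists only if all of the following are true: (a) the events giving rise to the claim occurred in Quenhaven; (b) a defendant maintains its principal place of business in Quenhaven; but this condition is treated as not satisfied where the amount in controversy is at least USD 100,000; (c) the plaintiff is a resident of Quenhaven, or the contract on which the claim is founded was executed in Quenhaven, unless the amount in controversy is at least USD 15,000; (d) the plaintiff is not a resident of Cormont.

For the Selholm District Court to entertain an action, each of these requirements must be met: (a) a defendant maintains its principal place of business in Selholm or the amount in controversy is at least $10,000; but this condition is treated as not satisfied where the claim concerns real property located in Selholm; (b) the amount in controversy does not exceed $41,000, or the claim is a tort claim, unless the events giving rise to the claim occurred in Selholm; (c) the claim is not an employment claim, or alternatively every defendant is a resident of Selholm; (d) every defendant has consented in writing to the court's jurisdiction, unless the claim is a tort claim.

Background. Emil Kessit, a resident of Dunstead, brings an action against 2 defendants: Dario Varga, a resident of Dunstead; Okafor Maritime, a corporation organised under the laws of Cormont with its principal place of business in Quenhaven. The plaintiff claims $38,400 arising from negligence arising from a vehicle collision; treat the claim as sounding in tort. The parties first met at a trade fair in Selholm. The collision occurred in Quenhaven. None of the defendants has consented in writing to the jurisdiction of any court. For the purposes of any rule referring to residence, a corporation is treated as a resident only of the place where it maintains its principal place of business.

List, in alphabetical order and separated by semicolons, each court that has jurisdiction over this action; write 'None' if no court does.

The Civil Court of Cormont:
  (a) The amount in controversy is $38,400, within the $75,000 ceiling, which satisfies one of the alternatives. Satisfied.
  (b) The claim is a tort claim, not a contract claim. Met.
  (c) No such written consent has been filed. However, the amount in controversy is USD 38,400, which meets the 5,000 dollars floor, so the 'unless' proviso supplies this condition. Condition met.
  (d) Okafor Maritime is organised under the laws of Cormont, so one alternative holds. Met.
  (e) The plaintiff resides in Dunstead, which is not Cormont. Satisfied.
  → The court has jurisdiction.
The Dunstead Court of Common Pleas:
  (a) Dario Varga resides in Dunstead. Satisfied.
  (b) The claim is a tort claim, not an employment claim, so this disjunct is met. Condition met.
  (c) The plaintiff resides in Dunstead, so one alternative holds. And the carve-out is inapplicable — the claim does not concern real property. Condition met.
  (d) The amount in controversy is 38,400 dollars, within the $50,000 ceiling. Satisfied.
  → Jurisdiction lies.
The Quenhaven Regional Court:
  (a) The operative events occurred in Quenhaven. Condition met.
  (b) Okafor Maritime has its principal place of business in Quenhaven. The exception is not triggered, since the amount in controversy is $38,400, below the $100,000 floor. Condition met.
  (c) The plaintiff resides in Dunstead, not Quenhaven; no contract (and hence no place of execution) is alleged — none of the alternatives is met. The proviso rescues it, though: the amount in controversy is USD 38,400, which meets the 15,000 dollars floor. Condition met.
  (d) The plaintiff resides in Dunstead, which is not Cormont. Satisfied.
  → All conditions met; jurisdiction exists.
The Selholm District Court:
  (a) The amount in controversy is $38,400, which meets the USD 10,000 floor — that alternative is enough. The exception is not triggered, since the claim does not concern real property. Satisfied.
  (b) The amount in controversy is 38,400 dollars, within the USD 41,000 ceiling, so one alternative holds. Met.
  (c) The claim is a tort claim, not an employment claim, so one alternative holds. Condition met.
  (d) No such written consent has been filed. However, the claim is a tort claim, so the 'unless' proviso supplies this condition. Satisfied.
  → The court has jurisdiction.

the Civil Court of Cormont; the Dunstead Court of Common Pleas; the Quenhaven Regional Court; the Selholm District Court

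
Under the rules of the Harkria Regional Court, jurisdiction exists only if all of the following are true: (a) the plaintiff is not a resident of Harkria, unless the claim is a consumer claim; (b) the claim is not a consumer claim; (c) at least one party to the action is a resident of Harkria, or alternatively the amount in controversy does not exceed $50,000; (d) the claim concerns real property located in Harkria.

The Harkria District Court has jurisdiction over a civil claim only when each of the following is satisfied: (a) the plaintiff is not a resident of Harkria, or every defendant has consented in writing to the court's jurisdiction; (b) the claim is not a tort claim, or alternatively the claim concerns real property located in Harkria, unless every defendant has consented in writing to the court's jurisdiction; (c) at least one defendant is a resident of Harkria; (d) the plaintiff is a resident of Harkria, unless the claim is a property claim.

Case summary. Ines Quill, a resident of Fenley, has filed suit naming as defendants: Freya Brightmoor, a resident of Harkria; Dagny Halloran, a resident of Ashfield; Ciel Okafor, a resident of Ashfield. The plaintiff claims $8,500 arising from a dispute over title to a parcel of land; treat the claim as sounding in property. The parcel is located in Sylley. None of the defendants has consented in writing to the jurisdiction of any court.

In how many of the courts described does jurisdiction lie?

1

The Harkria Regional Court:
  (a) The plaintiff resides in Fenley, which is not Harkria. Satisfied.
  (b) The claim is a property claim, not a consumer claim. Met.
  (c) Freya Brightmoor resides in Harkria, so this disjunct is met. Met.
  (d) The property lies in Sylley, not Harkria. Not met.
  → Not every requirement is met — no jurisdiction.
The Harkria District Court:
  (a) The plaintiff resides in Fenley, which is not Harkria, so one alternative holds. Condition met.
  (b) The claim is a property claim, not a tort claim — that alternative is enough. Met.
  (c) Freya Brightmoor resides in Harkria. Satisfied.
  (d) The plaintiff resides in Fenley, not Harkria. The proviso rescues it, though: the claim is a property claim. Satisfied.
  → The court has jurisdiction.
Courts with jurisdiction: the Harkria District Court — 1 in total.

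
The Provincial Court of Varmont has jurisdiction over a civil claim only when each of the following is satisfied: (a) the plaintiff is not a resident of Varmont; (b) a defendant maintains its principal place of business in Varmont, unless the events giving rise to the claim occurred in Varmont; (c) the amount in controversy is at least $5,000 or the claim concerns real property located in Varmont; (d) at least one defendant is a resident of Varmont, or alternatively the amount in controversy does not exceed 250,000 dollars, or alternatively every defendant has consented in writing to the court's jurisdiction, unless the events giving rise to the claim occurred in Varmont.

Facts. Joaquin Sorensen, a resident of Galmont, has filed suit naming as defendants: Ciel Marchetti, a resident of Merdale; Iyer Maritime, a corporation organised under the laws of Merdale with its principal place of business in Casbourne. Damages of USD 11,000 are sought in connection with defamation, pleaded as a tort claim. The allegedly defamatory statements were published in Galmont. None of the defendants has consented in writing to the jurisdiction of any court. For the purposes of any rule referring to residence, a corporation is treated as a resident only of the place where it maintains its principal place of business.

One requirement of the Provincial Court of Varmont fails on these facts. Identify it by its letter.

(b)

The Provincial Court of Varmont:
  (a) The plaintiff resides in Galmont, which is not Varmont. Condition met.
  (b) The corporate defendant(s) have their principal place of business in Casbourne, not Varmont. Nor does the 'unless' clause help: the operative events occurred in Galmont, not Varmont. Not met.
  (c) The amount in controversy is $11,000, which meets the USD 5,000 floor, so this disjunct is met. Satisfied.
  (d) The amount in controversy is $11,000, within the 250,000 dollars ceiling, so one alternative holds. Met.
Only condition (b) fails.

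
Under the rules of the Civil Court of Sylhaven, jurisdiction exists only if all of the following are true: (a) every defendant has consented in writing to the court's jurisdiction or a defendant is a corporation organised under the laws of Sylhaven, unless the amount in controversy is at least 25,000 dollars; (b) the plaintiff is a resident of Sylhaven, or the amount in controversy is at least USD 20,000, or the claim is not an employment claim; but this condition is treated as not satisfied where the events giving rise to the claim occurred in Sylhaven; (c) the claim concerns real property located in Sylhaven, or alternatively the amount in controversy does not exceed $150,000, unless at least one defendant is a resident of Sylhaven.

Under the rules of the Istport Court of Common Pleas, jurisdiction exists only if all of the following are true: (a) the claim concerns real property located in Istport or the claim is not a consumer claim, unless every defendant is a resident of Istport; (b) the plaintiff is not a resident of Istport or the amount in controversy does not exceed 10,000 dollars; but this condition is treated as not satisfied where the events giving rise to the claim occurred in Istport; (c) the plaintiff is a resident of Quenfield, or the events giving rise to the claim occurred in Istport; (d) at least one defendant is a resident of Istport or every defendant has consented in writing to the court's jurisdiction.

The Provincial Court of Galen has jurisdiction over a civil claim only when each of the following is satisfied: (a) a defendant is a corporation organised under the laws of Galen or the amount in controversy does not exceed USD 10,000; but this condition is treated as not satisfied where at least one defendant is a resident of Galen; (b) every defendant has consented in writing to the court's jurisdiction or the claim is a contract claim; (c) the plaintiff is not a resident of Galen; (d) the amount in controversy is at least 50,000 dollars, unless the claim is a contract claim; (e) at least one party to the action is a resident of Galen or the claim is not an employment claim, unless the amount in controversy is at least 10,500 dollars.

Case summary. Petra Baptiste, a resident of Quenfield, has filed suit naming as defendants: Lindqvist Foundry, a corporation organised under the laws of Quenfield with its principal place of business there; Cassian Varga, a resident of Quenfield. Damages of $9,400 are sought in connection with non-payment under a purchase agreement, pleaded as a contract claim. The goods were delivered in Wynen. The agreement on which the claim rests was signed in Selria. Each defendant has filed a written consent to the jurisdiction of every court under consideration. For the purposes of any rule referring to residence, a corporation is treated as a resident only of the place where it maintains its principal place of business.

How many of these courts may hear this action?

3

The Civil Court of Sylhaven:
  (a) Every defendant has filed written consent, so this disjunct is met. Satisfied.
  (b) The claim is a contract claim, not an employment claim — that alternative is enough. And the carve-out is inapplicable — the operative events occurred in Wynen, not Sylhaven. Met.
  (c) The amount in controversy is USD 9,400, within the USD 150,000 ceiling, which satisfies one of the alternatives. Satisfied.
  → The court has jurisdiction.
The Istport Court of Common Pleas:
  (a) The claim is a contract claim, not a consumer claim — that alternative is enough. Condition met.
  (b) The plaintiff resides in Quenfield, which is not Istport, so this disjunct is met. And the carve-out is inapplicable — the operative events occurred in Wynen, not Istport. Met.
  (c) The plaintiff resides in Quenfield, so this disjunct is met. Met.
  (d) Every defendant has filed written consent — that alternative is enough. Met.
  → Every requirement is satisfied — jurisdiction.
The Provincial Court of Galen:
  (a) The amount in controversy is $9,400, within the USD 10,000 ceiling, so this disjunct is met. And the carve-out is inapplicable — no defendant resides in Galen (they reside in Quenfield, Quenfield). Met.
  (b) Every defendant has filed written consent — that alternative is enough. Satisfied.
  (c) The plaintiff resides in Quenfield, which is not Galen. Satisfied.
  (d) The amount in controversy is USD 9,400, below the USD 50,000 floor. However, the claim is a contract claim, so the 'unless' proviso supplies this condition. Condition met.
  (e) The claim is a contract claim, not an employment claim, which satisfies one of the alternatives. Met.
  → The court has jurisdiction.
Courts with jurisdiction: the Civil Court of Sylhaven, the Istport Court of Common Pleas, the Provincial Court of Galen — 3 in total.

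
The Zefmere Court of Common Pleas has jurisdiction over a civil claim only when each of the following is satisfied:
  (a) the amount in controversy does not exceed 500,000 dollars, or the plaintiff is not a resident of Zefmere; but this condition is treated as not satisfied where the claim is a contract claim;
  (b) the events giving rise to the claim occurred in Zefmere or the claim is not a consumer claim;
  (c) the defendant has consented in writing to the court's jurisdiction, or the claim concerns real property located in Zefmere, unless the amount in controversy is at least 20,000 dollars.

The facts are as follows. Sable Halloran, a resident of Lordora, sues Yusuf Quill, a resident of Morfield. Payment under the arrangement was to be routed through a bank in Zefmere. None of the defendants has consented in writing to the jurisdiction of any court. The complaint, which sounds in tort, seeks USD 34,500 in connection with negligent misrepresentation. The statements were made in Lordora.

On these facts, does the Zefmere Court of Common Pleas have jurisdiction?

The Zefmere Court of Common Pleas:
  (a) The amount in controversy is $34,500, within the 500,000 dollars ceiling, so this disjunct is met. The carve-out does not apply: the claim is a tort claim, not a contract claim. Condition met.
  (b) The claim is a tort claim, not a consumer claim, so one alternative holds. Condition met.
  (c) No such written consent has been filed; the claim does not concern real property — every alternative fails. However, the amount in controversy is 34,500 dollars, which meets the 20,000 dollars floor, so the 'unless' proviso supplies this condition. Satisfied.
  → Jurisdiction lies.

Yes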